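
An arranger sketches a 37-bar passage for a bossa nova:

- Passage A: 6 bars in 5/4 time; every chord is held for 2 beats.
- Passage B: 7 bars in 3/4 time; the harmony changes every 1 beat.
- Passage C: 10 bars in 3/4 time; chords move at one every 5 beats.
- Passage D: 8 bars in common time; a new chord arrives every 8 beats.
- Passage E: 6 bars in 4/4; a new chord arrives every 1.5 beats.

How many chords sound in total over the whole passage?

62 chords

A: 6·5 = 30 beats, 30/2 = 15 chords.
B: 7·3 = 21 beats, 21/1 = 21 chords.
C: 10·3 = 30 beats, 30/5 = 6 chords.
D: 8·4 = 32 beats, 32/8 = 4 chords.
E: 6·4 = 24 beats, 24/1.5 = 16 chords.
Total: 15 + 21 + 6 + 4 + 16 = 62.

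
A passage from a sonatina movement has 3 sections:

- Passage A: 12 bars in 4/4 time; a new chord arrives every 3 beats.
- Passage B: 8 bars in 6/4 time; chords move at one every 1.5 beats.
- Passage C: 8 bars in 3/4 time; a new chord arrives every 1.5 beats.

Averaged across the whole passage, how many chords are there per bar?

A: 12 bars of 4 beats is 48 beats; at 3 beats each that's 16 chords.
B: 8 bars of 6 beats is 48 beats; at 1.5 beats each that's 32 chords.
C: 8 bars of 3 beats is 24 beats; at 1.5 beats each that's 16 chords.
Overall: 64 chords over 28 bars → 64/28 = 16/7 chords per bar.

16/7 chords per bar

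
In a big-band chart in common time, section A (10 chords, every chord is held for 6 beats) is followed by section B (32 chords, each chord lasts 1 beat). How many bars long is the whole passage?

23 bars

A: 10 × 6 = 60 beats = 15 bars.
B: 32 × 1 = 32 beats = 8 bars.
Total: 15 + 8 = 23 bars.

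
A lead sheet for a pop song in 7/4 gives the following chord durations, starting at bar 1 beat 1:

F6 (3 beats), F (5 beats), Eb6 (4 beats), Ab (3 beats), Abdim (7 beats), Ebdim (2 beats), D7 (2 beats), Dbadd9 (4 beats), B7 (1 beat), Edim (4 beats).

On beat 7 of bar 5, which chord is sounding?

Beat 7 of bar 5 is beat (5−1)×7 + 7 = 35 overall.
Running totals: F6 ends at 3, F ends at 8, Eb6 ends at 12, Ab ends at 15, Abdim ends at 22, Ebdim ends at 24, D7 ends at 26, Dbadd9 ends at 30, B7 ends at 31, Edim ends at 35.
Beat 35 falls within Edim.

Edim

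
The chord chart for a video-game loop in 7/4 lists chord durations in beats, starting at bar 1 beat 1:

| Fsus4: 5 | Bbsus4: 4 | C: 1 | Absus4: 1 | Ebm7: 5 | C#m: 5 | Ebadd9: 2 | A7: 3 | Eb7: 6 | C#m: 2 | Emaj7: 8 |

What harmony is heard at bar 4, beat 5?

A7

Beat 5 of bar 4 is beat (4−1)×7 + 5 = 26 overall.
Running totals: Fsus4 ends at 5, Bbsus4 ends at 9, C ends at 10, Absus4 ends at 11, Ebm7 ends at 16, C#m ends at 21, Ebadd9 ends at 23, A7 ends at 26.
Beat 26 falls within A7.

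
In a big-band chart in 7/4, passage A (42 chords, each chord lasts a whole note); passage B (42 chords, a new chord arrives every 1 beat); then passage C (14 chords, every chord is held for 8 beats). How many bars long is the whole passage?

A: 42 × 4 = 168 beats = 24 bars.
B: 42 × 1 = 42 beats = 6 bars.
C: 14 × 8 = 112 beats = 16 bars.
Total: 24 + 6 + 16 = 46 bars.

46 bars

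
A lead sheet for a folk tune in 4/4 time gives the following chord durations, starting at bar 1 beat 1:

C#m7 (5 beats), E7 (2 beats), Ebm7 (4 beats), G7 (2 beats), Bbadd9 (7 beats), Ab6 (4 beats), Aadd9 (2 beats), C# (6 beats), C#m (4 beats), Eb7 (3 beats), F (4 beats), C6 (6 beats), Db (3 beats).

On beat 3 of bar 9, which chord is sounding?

C#m

Beat 3 of bar 9 is beat (9−1)×4 + 3 = 35 overall.
Running totals: C#m7 ends at 5, E7 ends at 7, Ebm7 ends at 11, G7 ends at 13, Bbadd9 ends at 20, Ab6 ends at 24, Aadd9 ends at 26, C# ends at 32, C#m ends at 36.
Beat 35 falls within C#m.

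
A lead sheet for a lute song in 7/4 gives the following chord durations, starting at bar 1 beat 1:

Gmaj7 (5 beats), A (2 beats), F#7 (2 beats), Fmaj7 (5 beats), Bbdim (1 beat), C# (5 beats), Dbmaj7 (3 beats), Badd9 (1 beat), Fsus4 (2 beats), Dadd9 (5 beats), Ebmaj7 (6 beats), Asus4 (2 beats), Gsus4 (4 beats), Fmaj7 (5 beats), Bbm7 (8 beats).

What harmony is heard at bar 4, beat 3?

Beat 3 of bar 4 is beat (4−1)×7 + 3 = 24 overall.
Running totals: Gmaj7 ends at 5, A ends at 7, F#7 ends at 9, Fmaj7 ends at 14, Bbdim ends at 15, C# ends at 20, Dbmaj7 ends at 23, Badd9 ends at 24.
Beat 24 falls within Badd9.

Badd9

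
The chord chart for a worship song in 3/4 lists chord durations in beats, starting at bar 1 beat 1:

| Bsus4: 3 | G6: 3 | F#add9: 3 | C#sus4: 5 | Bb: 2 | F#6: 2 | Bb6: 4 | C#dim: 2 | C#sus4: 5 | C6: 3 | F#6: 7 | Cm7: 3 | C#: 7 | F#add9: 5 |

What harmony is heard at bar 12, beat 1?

Beat 1 of bar 12 is beat (12−1)×3 + 1 = 34 overall.
Running totals: Bsus4 ends at 3, G6 ends at 6, F#add9 ends at 9, C#sus4 ends at 14, Bb ends at 16, F#6 ends at 18, Bb6 ends at 22, C#dim ends at 24, C#sus4 ends at 29, C6 ends at 32, F#6 ends at 39.
Beat 34 falls within F#6.

F#6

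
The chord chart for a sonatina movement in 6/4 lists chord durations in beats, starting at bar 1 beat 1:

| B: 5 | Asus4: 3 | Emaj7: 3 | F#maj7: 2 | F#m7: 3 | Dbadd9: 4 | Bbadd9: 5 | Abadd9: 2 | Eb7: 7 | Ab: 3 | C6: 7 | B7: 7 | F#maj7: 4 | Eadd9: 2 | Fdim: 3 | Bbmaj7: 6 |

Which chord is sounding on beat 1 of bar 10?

Beat 1 of bar 10 is beat (10−1)×6 + 1 = 55 overall.
Running totals: B ends at 5, Asus4 ends at 8, Emaj7 ends at 11, F#maj7 ends at 13, F#m7 ends at 16, Dbadd9 ends at 20, Bbadd9 ends at 25, Abadd9 ends at 27, Eb7 ends at 34, Ab ends at 37, C6 ends at 44, B7 ends at 51, F#maj7 ends at 55.
Beat 55 falls within F#maj7.

F#maj7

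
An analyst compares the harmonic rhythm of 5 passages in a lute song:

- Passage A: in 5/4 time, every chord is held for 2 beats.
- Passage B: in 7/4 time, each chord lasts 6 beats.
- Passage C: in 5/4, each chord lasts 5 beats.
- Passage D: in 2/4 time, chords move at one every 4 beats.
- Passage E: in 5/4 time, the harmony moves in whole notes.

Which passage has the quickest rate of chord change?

Passage A

A: each chord is 2 beats in 5/4, so 2.5 per bar.
B: each chord is 6 beats in 7/4, so 7/6 per bar.
C: each chord is 5 beats in 5/4, so 1 per bar.
D: each chord is 4 beats in 2/4, so 0.5 per bar.
E: each chord is 4 beats in 5/4, so 1.25 per bar.
Fastest is A at 2.5 chords/bar.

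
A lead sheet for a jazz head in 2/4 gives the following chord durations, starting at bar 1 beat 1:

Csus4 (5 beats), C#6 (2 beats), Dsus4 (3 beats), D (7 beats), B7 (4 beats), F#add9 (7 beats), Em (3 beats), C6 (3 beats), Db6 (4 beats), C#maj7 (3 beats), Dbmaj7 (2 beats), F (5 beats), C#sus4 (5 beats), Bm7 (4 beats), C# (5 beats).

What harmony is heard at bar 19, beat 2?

Db6

Beat 2 of bar 19 is beat (19−1)×2 + 2 = 38 overall.
Running totals: Csus4 ends at 5, C#6 ends at 7, Dsus4 ends at 10, D ends at 17, B7 ends at 21, F#add9 ends at 28, Em ends at 31, C6 ends at 34, Db6 ends at 38.
Beat 38 falls within Db6.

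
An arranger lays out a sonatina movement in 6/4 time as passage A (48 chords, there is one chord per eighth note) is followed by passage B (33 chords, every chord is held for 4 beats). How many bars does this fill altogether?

26 bars

A: 48 × 0.5 = 24 beats = 4 bars.
B: 33 × 4 = 132 beats = 22 bars.
Total: 4 + 22 = 26 bars.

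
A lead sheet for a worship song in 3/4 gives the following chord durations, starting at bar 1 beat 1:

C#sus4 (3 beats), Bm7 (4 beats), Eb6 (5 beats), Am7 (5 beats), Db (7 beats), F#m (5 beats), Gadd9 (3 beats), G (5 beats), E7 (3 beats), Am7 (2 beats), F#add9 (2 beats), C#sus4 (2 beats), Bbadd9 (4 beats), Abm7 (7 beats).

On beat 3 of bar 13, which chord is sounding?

E7

Beat 3 of bar 13 is beat (13−1)×3 + 3 = 39 overall.
Running totals: C#sus4 ends at 3, Bm7 ends at 7, Eb6 ends at 12, Am7 ends at 17, Db ends at 24, F#m ends at 29, Gadd9 ends at 32, G ends at 37, E7 ends at 40.
Beat 39 falls within E7.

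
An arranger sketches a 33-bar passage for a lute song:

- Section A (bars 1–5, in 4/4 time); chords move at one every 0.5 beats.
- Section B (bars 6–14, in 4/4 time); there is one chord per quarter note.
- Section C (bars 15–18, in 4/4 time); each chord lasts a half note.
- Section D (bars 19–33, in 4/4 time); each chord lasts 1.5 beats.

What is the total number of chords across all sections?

124 chords

A: 5 bars × 4 beats = 20 beats; 0.5 beats/chord → 40 chords.
B: 9 bars × 4 beats = 36 beats; 1 beat/chord → 36 chords.
C: 4 bars × 4 beats = 16 beats; 2 beats/chord → 8 chords.
D: 15 bars × 4 beats = 60 beats; 1.5 beats/chord → 40 chords.
Total: 40 + 36 + 8 + 40 = 124.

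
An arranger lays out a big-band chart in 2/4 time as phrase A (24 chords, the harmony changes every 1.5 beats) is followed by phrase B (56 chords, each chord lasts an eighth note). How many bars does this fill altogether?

A: 24 × 1.5 = 36 beats = 18 bars.
B: 56 × 0.5 = 28 beats = 14 bars.
Total: 18 + 14 = 32 bars.

32 bars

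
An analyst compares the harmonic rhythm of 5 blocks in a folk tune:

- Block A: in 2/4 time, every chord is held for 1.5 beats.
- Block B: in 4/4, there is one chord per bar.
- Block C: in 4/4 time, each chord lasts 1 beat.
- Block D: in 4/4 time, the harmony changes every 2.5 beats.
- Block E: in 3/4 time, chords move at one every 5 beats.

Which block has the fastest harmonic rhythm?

Block C

A: each chord is 1.5 beats in 2/4, so 4/3 per bar.
B: each chord is 4 beats in 4/4, so 1 per bar.
C: each chord is 1 beat in 4/4, so 4 per bar.
D: each chord is 2.5 beats in 4/4, so 1.6 per bar.
E: each chord is 5 beats in 3/4, so 0.6 per bar.
Fastest is C at 4 chords/bar.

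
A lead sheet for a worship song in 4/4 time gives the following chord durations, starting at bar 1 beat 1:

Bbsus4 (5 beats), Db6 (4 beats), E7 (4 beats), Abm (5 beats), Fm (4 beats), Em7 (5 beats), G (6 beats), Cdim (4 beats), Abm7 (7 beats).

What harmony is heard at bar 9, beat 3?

Cdim

Beat 3 of bar 9 is beat (9−1)×4 + 3 = 35 overall.
Running totals: Bbsus4 ends at 5, Db6 ends at 9, E7 ends at 13, Abm ends at 18, Fm ends at 22, Em7 ends at 27, G ends at 33, Cdim ends at 37.
Beat 35 falls within Cdim.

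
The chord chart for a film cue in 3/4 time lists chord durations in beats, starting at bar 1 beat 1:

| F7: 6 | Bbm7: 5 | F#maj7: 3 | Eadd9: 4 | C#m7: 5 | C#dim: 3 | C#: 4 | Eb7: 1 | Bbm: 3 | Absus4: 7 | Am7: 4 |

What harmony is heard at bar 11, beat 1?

Eb7

Beat 1 of bar 11 is beat (11−1)×3 + 1 = 31 overall.
Running totals: F7 ends at 6, Bbm7 ends at 11, F#maj7 ends at 14, Eadd9 ends at 18, C#m7 ends at 23, C#dim ends at 26, C# ends at 30, Eb7 ends at 31.
Beat 31 falls within Eb7.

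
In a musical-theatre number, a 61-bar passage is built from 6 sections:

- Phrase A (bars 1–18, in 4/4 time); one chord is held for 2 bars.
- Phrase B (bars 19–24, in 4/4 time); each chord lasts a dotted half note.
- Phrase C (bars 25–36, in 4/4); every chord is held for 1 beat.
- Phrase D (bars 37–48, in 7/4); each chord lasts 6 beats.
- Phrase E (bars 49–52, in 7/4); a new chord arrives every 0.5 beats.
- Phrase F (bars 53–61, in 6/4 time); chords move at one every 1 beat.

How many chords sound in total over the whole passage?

189 chords

A has 72 beats and chords last 8 each, so 9 chords.
B has 24 beats and chords last 3 each, so 8 chords.
C has 48 beats and chords last 1 each, so 48 chords.
D has 84 beats and chords last 6 each, so 14 chords.
E has 28 beats and chords last 0.5 each, so 56 chords.
F has 54 beats and chords last 1 each, so 54 chords.
Total: 9 + 8 + 48 + 14 + 56 + 54 = 189.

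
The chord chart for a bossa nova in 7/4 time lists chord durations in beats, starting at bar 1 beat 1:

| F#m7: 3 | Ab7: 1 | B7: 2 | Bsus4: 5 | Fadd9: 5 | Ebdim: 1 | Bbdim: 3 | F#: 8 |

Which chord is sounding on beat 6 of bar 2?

Beat 6 of bar 2 is beat (2−1)×7 + 6 = 13 overall.
Running totals: F#m7 ends at 3, Ab7 ends at 4, B7 ends at 6, Bsus4 ends at 11, Fadd9 ends at 16.
Beat 13 falls within Fadd9.

Fadd9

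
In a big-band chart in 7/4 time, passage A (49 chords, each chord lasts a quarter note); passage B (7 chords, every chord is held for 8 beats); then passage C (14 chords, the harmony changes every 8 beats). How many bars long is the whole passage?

31 bars

A: 49 × 1 = 49 beats = 7 bars.
B: 7 × 8 = 56 beats = 8 bars.
C: 14 × 8 = 112 beats = 16 bars.
Total: 7 + 8 + 16 = 31 bars.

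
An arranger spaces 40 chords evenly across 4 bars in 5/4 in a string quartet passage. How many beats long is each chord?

0.5 beats

4 bars × 5 beats/bar = 20 beats total.
20 beats ÷ 40 chords = 0.5 beats per chord.
(That is an eighth note.)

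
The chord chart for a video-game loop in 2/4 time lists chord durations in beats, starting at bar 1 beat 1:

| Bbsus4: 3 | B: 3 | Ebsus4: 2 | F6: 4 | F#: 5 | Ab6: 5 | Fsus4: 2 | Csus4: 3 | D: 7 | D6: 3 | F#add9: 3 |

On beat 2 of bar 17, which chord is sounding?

D

Beat 2 of bar 17 is beat (17−1)×2 + 2 = 34 overall.
Running totals: Bbsus4 ends at 3, B ends at 6, Ebsus4 ends at 8, F6 ends at 12, F# ends at 17, Ab6 ends at 22, Fsus4 ends at 24, Csus4 ends at 27, D ends at 34.
Beat 34 falls within D.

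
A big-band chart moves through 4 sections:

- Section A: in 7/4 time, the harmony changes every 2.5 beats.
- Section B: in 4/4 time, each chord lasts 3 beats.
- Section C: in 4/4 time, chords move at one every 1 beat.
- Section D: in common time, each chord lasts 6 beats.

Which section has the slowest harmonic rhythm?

Section D

A: 7/2.5 = 2.8 chords/bar.
B: 4/3 = 4/3 chords/bar.
C: 4/1 = 4 chords/bar.
D: 4/6 = 2/3 chords/bar.
Slowest is D at 2/3 chords/bar.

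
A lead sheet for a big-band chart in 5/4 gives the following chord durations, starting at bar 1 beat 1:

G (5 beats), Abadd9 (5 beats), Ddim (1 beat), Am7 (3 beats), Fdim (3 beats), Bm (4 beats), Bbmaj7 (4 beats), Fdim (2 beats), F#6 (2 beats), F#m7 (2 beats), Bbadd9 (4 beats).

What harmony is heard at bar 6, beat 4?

F#6

Beat 4 of bar 6 is beat (6−1)×5 + 4 = 29 overall.
Running totals: G ends at 5, Abadd9 ends at 10, Ddim ends at 11, Am7 ends at 14, Fdim ends at 17, Bm ends at 21, Bbmaj7 ends at 25, Fdim ends at 27, F#6 ends at 29.
Beat 29 falls within F#6.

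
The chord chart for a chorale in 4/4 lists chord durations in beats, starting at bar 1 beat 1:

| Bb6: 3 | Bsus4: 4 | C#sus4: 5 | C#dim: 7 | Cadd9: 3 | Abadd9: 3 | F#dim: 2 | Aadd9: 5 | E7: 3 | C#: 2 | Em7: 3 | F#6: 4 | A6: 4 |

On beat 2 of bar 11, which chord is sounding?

F#6

Beat 2 of bar 11 is beat (11−1)×4 + 2 = 42 overall.
Running totals: Bb6 ends at 3, Bsus4 ends at 7, C#sus4 ends at 12, C#dim ends at 19, Cadd9 ends at 22, Abadd9 ends at 25, F#dim ends at 27, Aadd9 ends at 32, E7 ends at 35, C# ends at 37, Em7 ends at 40, F#6 ends at 44.
Beat 42 falls within F#6.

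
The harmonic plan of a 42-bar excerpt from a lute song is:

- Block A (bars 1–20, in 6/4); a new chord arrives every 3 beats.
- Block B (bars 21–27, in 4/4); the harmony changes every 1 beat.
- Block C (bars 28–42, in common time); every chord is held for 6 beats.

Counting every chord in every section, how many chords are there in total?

78 chords

A: 20·6 = 120 beats, 120/3 = 40 chords.
B: 7·4 = 28 beats, 28/1 = 28 chords.
C: 15·4 = 60 beats, 60/6 = 10 chords.
Total: 40 + 28 + 10 = 78.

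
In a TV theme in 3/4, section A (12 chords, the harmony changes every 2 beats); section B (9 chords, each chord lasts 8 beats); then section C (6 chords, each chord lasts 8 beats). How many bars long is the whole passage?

48 bars

A: 12 × 2 = 24 beats = 8 bars.
B: 9 × 8 = 72 beats = 24 bars.
C: 6 × 8 = 48 beats = 16 bars.
Total: 8 + 24 + 16 = 48 bars.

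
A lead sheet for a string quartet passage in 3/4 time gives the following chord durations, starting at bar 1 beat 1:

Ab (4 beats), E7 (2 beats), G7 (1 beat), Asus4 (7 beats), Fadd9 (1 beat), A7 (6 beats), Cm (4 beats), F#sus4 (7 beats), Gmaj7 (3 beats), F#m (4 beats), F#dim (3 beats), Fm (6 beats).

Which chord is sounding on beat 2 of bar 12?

Beat 2 of bar 12 is beat (12−1)×3 + 2 = 35 overall.
Running totals: Ab ends at 4, E7 ends at 6, G7 ends at 7, Asus4 ends at 14, Fadd9 ends at 15, A7 ends at 21, Cm ends at 25, F#sus4 ends at 32, Gmaj7 ends at 35.
Beat 35 falls within Gmaj7.

Gmaj7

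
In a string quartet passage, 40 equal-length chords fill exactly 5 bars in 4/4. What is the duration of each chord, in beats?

5 bars × 4 beats/bar = 20 beats total.
20 beats ÷ 40 chords = 0.5 beats per chord.
(That is an eighth note.)

0.5 beats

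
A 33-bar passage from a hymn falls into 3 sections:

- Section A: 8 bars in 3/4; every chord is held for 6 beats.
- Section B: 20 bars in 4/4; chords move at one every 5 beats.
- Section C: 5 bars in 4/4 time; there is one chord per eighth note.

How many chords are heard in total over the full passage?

A: 8 bars × 3 beats = 24 beats; 6 beats/chord → 4 chords.
B: 20 bars × 4 beats = 80 beats; 5 beats/chord → 16 chords.
C: 5 bars × 4 beats = 20 beats; 0.5 beats/chord → 40 chords.
Total: 4 + 16 + 40 = 60.

60 chords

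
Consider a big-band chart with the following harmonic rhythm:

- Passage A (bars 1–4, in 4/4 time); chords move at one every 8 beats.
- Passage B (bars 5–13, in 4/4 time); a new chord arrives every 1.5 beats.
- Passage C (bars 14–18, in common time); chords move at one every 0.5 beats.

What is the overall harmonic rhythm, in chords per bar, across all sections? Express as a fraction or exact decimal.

11/3 chords per bar

A: 4 bars of 4 beats is 16 beats; at 8 beats each that's 2 chords.
B: 9 bars of 4 beats is 36 beats; at 1.5 beats each that's 24 chords.
C: 5 bars of 4 beats is 20 beats; at 0.5 beats each that's 40 chords.
Overall: 66 chords over 18 bars → 66/18 = 11/3 chords per bar.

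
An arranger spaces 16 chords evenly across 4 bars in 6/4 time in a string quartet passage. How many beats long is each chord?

4 bars × 6 beats/bar = 24 beats total.
24 beats ÷ 16 chords = 1.5 beats per chord.
(That is a dotted quarter note.)

1.5 beats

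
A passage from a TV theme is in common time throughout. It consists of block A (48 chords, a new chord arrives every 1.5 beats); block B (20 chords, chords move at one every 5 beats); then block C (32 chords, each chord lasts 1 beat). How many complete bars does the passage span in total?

A: 48 × 1.5 = 72 beats = 18 bars.
B: 20 × 5 = 100 beats = 25 bars.
C: 32 × 1 = 32 beats = 8 bars.
Total: 18 + 25 + 8 = 51 bars.

51 bars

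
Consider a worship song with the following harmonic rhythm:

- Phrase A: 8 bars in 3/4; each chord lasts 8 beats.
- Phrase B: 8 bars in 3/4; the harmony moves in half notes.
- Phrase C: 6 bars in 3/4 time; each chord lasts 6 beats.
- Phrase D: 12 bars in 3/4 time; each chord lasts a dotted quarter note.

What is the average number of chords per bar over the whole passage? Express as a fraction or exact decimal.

21/17 chords per bar

A: 8 × 3 = 24 beats ÷ 8 = 3 chords.
B: 8 × 3 = 24 beats ÷ 2 = 12 chords.
C: 6 × 3 = 18 beats ÷ 6 = 3 chords.
D: 12 × 3 = 36 beats ÷ 1.5 = 24 chords.
Overall: 42 chords over 34 bars → 42/34 = 21/17 chords per bar.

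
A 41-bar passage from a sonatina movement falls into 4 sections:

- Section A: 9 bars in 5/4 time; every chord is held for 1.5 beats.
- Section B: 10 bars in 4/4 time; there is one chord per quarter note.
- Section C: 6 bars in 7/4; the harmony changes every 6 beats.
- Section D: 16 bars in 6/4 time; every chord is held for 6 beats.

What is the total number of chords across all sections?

93 chords

A: 9 bars × 5 beats = 45 beats; 1.5 beats/chord → 30 chords.
B: 10 bars × 4 beats = 40 beats; 1 beat/chord → 40 chords.
C: 6 bars × 7 beats = 42 beats; 6 beats/chord → 7 chords.
D: 16 bars × 6 beats = 96 beats; 6 beats/chord → 16 chords.
Total: 30 + 40 + 7 + 16 = 93.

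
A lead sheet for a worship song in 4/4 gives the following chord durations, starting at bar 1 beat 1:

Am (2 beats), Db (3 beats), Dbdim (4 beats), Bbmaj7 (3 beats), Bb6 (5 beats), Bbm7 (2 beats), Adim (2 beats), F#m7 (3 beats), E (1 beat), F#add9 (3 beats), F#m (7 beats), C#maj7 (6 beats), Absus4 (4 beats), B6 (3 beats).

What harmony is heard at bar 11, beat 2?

Absus4

Beat 2 of bar 11 is beat (11−1)×4 + 2 = 42 overall.
Running totals: Am ends at 2, Db ends at 5, Dbdim ends at 9, Bbmaj7 ends at 12, Bb6 ends at 17, Bbm7 ends at 19, Adim ends at 21, F#m7 ends at 24, E ends at 25, F#add9 ends at 28, F#m ends at 35, C#maj7 ends at 41, Absus4 ends at 45.
Beat 42 falls within Absus4.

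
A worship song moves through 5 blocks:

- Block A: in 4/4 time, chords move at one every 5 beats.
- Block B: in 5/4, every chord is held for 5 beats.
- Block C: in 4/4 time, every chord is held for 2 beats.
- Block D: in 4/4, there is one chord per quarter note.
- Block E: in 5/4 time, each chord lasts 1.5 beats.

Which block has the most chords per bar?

Block D

A: each chord is 5 beats in 4/4, so 0.8 per bar.
B: each chord is 5 beats in 5/4, so 1 per bar.
C: each chord is 2 beats in 4/4, so 2 per bar.
D: each chord is 1 beat in 4/4, so 4 per bar.
E: each chord is 1.5 beats in 5/4, so 10/3 per bar.
Fastest is D at 4 chords/bar.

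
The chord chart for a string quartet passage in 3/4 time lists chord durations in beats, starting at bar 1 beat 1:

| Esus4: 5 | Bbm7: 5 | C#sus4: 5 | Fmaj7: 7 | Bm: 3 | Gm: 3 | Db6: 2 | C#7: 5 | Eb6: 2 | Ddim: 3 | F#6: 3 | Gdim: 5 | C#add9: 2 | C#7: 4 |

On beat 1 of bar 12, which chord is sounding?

C#7

Beat 1 of bar 12 is beat (12−1)×3 + 1 = 34 overall.
Running totals: Esus4 ends at 5, Bbm7 ends at 10, C#sus4 ends at 15, Fmaj7 ends at 22, Bm ends at 25, Gm ends at 28, Db6 ends at 30, C#7 ends at 35.
Beat 34 falls within C#7.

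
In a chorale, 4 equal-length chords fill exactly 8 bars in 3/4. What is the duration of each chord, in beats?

8 bars × 3 beats/bar = 24 beats total.
24 beats ÷ 4 chords = 6 beats per chord.

6 beats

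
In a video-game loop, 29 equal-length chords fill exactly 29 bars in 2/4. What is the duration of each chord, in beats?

29 bars × 2 beats/bar = 58 beats total.
58 beats ÷ 29 chords = 2 beats per chord.
(That is a half note.)

2 beats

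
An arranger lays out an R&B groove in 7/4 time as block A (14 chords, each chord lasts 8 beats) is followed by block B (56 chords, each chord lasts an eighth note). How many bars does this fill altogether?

A: 14 × 8 = 112 beats = 16 bars.
B: 56 × 0.5 = 28 beats = 4 bars.
Total: 16 + 4 = 20 bars.

20 bars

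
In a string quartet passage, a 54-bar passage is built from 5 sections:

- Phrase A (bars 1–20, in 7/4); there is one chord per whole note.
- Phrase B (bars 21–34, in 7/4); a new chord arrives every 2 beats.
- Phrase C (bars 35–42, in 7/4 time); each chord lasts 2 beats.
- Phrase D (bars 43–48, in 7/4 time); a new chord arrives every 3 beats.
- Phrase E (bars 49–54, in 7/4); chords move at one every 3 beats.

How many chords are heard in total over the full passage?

140 chords

A: 20·7 = 140 beats, 140/4 = 35 chords.
B: 14·7 = 98 beats, 98/2 = 49 chords.
C: 8·7 = 56 beats, 56/2 = 28 chords.
D: 6·7 = 42 beats, 42/3 = 14 chords.
E: 6·7 = 42 beats, 42/3 = 14 chords.
Total: 35 + 49 + 28 + 14 + 14 = 140.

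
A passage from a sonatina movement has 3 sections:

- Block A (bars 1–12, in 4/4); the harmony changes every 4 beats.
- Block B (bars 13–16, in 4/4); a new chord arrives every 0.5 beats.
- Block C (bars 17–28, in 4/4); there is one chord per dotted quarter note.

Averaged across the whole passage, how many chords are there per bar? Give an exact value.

A: 12 × 4 = 48 beats ÷ 4 = 12 chords.
B: 4 × 4 = 16 beats ÷ 0.5 = 32 chords.
C: 12 × 4 = 48 beats ÷ 1.5 = 32 chords.
Overall: 76 chords over 28 bars → 76/28 = 19/7 chords per bar.

19/7 chords per bar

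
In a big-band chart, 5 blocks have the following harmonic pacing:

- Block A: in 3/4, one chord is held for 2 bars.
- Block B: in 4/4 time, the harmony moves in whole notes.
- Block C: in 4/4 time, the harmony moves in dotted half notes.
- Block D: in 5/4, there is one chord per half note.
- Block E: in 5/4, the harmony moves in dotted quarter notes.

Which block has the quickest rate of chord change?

A: 3/6 = 0.5 chords/bar.
B: 4/4 = 1 chord/bar.
C: 4/3 = 4/3 chords/bar.
D: 5/2 = 2.5 chords/bar.
E: 5/1.5 = 10/3 chords/bar.
Fastest is E at 10/3 chords/bar.

Block E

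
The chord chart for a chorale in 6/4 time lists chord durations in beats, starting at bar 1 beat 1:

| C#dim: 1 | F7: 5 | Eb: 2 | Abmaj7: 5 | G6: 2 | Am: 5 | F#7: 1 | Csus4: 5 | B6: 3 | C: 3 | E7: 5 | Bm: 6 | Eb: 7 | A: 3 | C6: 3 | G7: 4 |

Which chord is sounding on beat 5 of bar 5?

Beat 5 of bar 5 is beat (5−1)×6 + 5 = 29 overall.
Running totals: C#dim ends at 1, F7 ends at 6, Eb ends at 8, Abmaj7 ends at 13, G6 ends at 15, Am ends at 20, F#7 ends at 21, Csus4 ends at 26, B6 ends at 29.
Beat 29 falls within B6.

B6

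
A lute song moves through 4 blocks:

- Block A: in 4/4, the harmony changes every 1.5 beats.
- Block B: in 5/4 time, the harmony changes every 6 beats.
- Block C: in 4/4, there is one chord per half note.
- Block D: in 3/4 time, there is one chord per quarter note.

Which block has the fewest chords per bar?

A: 4/1.5 = 8/3 chords/bar.
B: 5/6 = 5/6 chords/bar.
C: 4/2 = 2 chords/bar.
D: 3/1 = 3 chords/bar.
Slowest is B at 5/6 chords/bar.

Block B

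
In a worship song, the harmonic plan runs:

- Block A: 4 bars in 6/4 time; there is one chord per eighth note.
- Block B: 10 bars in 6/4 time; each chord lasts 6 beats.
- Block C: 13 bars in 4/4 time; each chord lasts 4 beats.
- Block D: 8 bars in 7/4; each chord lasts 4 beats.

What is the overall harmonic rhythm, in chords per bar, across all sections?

A: 4 bars of 6 beats is 24 beats; at 0.5 beats each that's 48 chords.
B: 10 bars of 6 beats is 60 beats; at 6 beats each that's 10 chords.
C: 13 bars of 4 beats is 52 beats; at 4 beats each that's 13 chords.
D: 8 bars of 7 beats is 56 beats; at 4 beats each that's 14 chords.
Overall: 85 chords over 35 bars → 85/35 = 17/7 chords per bar.

17/7 chords per bar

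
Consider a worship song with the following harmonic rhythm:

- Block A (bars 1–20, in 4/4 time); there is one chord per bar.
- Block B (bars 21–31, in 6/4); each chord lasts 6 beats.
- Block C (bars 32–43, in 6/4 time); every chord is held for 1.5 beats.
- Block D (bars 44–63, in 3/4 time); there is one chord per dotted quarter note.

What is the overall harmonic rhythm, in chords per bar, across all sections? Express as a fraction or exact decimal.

17/9 chords per bar

A: 20 bars of 4 beats is 80 beats; at 4 beats each that's 20 chords.
B: 11 bars of 6 beats is 66 beats; at 6 beats each that's 11 chords.
C: 12 bars of 6 beats is 72 beats; at 1.5 beats each that's 48 chords.
D: 20 bars of 3 beats is 60 beats; at 1.5 beats each that's 40 chords.
Overall: 119 chords over 63 bars → 119/63 = 17/9 chords per bar.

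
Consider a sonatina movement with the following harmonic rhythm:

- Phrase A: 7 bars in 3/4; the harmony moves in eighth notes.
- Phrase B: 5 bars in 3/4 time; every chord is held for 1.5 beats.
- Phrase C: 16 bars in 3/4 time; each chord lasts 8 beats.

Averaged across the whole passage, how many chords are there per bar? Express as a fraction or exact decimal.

29/14 chords per bar

A: 7 × 3 = 21 beats ÷ 0.5 = 42 chords.
B: 5 × 3 = 15 beats ÷ 1.5 = 10 chords.
C: 16 × 3 = 48 beats ÷ 8 = 6 chords.
Overall: 58 chords over 28 bars → 58/28 = 29/14 chords per bar.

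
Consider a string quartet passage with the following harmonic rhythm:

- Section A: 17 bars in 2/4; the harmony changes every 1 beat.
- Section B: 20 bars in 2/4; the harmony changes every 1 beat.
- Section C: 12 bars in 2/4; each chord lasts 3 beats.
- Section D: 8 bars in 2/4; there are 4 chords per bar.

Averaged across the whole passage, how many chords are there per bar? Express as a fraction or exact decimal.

2 chords per bar

A: 17 bars of 2 beats is 34 beats; at 1 beat each that's 34 chords.
B: 20 bars of 2 beats is 40 beats; at 1 beat each that's 40 chords.
C: 12 bars of 2 beats is 24 beats; at 3 beats each that's 8 chords.
D: 8 bars of 2 beats is 16 beats; at 0.5 beats each that's 32 chords.
Overall: 114 chords over 57 bars → 114/57 = 2 chords per bar.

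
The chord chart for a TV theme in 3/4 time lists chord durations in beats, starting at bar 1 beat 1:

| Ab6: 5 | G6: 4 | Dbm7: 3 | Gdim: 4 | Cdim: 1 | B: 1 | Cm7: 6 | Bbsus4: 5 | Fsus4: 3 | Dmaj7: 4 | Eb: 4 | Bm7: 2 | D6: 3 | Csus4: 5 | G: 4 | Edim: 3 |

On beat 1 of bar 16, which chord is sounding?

Beat 1 of bar 16 is beat (16−1)×3 + 1 = 46 overall.
Running totals: Ab6 ends at 5, G6 ends at 9, Dbm7 ends at 12, Gdim ends at 16, Cdim ends at 17, B ends at 18, Cm7 ends at 24, Bbsus4 ends at 29, Fsus4 ends at 32, Dmaj7 ends at 36, Eb ends at 40, Bm7 ends at 42, D6 ends at 45, Csus4 ends at 50.
Beat 46 falls within Csus4.

Csus4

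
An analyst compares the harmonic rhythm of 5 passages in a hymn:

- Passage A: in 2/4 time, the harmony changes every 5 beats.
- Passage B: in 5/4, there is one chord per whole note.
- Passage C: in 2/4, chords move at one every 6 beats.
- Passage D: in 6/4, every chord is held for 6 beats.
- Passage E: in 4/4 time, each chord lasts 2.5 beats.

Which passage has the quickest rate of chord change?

Passage E

A: 2/5 = 0.4 chords/bar.
B: 5/4 = 1.25 chords/bar.
C: 2/6 = 1/3 chords/bar.
D: 6/6 = 1 chord/bar.
E: 4/2.5 = 1.6 chords/bar.
Fastest is E at 1.6 chords/bar.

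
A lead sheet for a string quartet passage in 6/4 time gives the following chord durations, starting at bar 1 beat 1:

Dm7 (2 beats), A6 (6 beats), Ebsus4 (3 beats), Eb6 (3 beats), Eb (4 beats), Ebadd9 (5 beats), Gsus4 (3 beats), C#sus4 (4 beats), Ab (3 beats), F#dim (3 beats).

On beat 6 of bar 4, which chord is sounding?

Beat 6 of bar 4 is beat (4−1)×6 + 6 = 24 overall.
Running totals: Dm7 ends at 2, A6 ends at 8, Ebsus4 ends at 11, Eb6 ends at 14, Eb ends at 18, Ebadd9 ends at 23, Gsus4 ends at 26.
Beat 24 falls within Gsus4.

Gsus4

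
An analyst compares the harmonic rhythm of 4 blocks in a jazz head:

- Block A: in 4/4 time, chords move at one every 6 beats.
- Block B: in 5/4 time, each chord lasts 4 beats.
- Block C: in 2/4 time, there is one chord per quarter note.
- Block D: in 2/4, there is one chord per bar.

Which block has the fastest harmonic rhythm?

A: 4/6 = 2/3 chords/bar.
B: 5/4 = 1.25 chords/bar.
C: 2/1 = 2 chords/bar.
D: 2/2 = 1 chord/bar.
Fastest is C at 2 chords/bar.

Block C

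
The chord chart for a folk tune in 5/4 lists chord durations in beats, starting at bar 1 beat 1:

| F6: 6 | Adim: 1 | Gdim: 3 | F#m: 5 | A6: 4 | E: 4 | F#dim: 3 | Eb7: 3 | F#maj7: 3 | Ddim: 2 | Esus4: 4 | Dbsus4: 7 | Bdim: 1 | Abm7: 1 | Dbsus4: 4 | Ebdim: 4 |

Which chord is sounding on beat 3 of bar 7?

Beat 3 of bar 7 is beat (7−1)×5 + 3 = 33 overall.
Running totals: F6 ends at 6, Adim ends at 7, Gdim ends at 10, F#m ends at 15, A6 ends at 19, E ends at 23, F#dim ends at 26, Eb7 ends at 29, F#maj7 ends at 32, Ddim ends at 34.
Beat 33 falls within Ddim.

Ddim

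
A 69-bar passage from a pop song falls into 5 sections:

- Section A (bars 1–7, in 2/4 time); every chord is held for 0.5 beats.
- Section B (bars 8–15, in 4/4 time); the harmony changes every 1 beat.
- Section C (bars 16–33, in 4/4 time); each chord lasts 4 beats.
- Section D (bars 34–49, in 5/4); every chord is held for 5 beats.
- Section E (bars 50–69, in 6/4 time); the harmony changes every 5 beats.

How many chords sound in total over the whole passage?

118 chords

A: 7·2 = 14 beats, 14/0.5 = 28 chords.
B: 8·4 = 32 beats, 32/1 = 32 chords.
C: 18·4 = 72 beats, 72/4 = 18 chords.
D: 16·5 = 80 beats, 80/5 = 16 chords.
E: 20·6 = 120 beats, 120/5 = 24 chords.
Total: 28 + 32 + 18 + 16 + 24 = 118.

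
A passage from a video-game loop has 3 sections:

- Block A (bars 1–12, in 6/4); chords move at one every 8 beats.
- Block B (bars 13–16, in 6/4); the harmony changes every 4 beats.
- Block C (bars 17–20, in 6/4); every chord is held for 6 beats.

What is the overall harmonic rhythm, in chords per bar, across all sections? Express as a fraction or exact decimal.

0.95 chords per bar

A: 12 bars of 6 beats is 72 beats; at 8 beats each that's 9 chords.
B: 4 bars of 6 beats is 24 beats; at 4 beats each that's 6 chords.
C: 4 bars of 6 beats is 24 beats; at 6 beats each that's 4 chords.
Overall: 19 chords over 20 bars → 19/20 = 0.95 chords per bar.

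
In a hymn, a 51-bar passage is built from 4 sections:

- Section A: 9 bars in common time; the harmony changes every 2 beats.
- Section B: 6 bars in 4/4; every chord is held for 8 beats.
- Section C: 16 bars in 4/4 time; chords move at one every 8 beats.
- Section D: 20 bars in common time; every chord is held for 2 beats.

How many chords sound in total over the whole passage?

A has 36 beats and chords last 2 each, so 18 chords.
B has 24 beats and chords last 8 each, so 3 chords.
C has 64 beats and chords last 8 each, so 8 chords.
D has 80 beats and chords last 2 each, so 40 chords.
Total: 18 + 3 + 8 + 40 = 69.

69 chords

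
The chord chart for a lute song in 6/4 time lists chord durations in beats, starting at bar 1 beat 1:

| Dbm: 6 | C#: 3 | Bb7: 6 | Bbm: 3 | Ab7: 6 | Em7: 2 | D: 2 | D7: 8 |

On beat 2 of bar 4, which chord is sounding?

Ab7

Beat 2 of bar 4 is beat (4−1)×6 + 2 = 20 overall.
Running totals: Dbm ends at 6, C# ends at 9, Bb7 ends at 15, Bbm ends at 18, Ab7 ends at 24.
Beat 20 falls within Ab7.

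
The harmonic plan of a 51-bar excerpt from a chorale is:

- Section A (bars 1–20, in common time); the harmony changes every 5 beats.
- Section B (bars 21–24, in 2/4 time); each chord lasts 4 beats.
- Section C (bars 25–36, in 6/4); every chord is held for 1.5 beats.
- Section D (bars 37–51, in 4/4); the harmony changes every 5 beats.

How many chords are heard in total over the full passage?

78 chords

A: 20 bars × 4 beats = 80 beats; 5 beats/chord → 16 chords.
B: 4 bars × 2 beats = 8 beats; 4 beats/chord → 2 chords.
C: 12 bars × 6 beats = 72 beats; 1.5 beats/chord → 48 chords.
D: 15 bars × 4 beats = 60 beats; 5 beats/chord → 12 chords.
Total: 16 + 2 + 48 + 12 = 78.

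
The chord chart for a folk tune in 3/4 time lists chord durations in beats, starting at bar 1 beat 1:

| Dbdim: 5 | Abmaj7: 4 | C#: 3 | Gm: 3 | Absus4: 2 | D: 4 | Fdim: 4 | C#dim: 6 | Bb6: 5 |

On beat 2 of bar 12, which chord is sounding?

Bb6

Beat 2 of bar 12 is beat (12−1)×3 + 2 = 35 overall.
Running totals: Dbdim ends at 5, Abmaj7 ends at 9, C# ends at 12, Gm ends at 15, Absus4 ends at 17, D ends at 21, Fdim ends at 25, C#dim ends at 31, Bb6 ends at 36.
Beat 35 falls within Bb6.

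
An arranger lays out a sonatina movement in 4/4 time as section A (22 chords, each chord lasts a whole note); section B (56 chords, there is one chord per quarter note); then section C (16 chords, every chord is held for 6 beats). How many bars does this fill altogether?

60 bars

A: 22 × 4 = 88 beats = 22 bars.
B: 56 × 1 = 56 beats = 14 bars.
C: 16 × 6 = 96 beats = 24 bars.
Total: 22 + 14 + 24 = 60 bars.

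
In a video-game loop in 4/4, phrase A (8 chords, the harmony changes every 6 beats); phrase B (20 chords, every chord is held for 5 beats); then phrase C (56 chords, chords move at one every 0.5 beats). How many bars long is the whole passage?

44 bars

A: 8 × 6 = 48 beats = 12 bars.
B: 20 × 5 = 100 beats = 25 bars.
C: 56 × 0.5 = 28 beats = 7 bars.
Total: 12 + 25 + 7 = 44 bars.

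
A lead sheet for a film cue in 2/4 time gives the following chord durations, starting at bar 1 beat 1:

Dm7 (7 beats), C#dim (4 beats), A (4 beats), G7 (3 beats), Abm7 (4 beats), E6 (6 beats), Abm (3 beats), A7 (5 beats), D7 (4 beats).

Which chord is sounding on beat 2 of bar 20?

Beat 2 of bar 20 is beat (20−1)×2 + 2 = 40 overall.
Running totals: Dm7 ends at 7, C#dim ends at 11, A ends at 15, G7 ends at 18, Abm7 ends at 22, E6 ends at 28, Abm ends at 31, A7 ends at 36, D7 ends at 40.
Beat 40 falls within D7.

D7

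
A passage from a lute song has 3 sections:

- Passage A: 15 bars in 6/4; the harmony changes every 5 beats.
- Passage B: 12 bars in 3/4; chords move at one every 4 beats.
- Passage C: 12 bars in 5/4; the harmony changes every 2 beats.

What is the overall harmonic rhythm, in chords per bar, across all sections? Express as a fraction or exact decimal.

19/13 chords per bar

A: 15 × 6 = 90 beats ÷ 5 = 18 chords.
B: 12 × 3 = 36 beats ÷ 4 = 9 chords.
C: 12 × 5 = 60 beats ÷ 2 = 30 chords.
Overall: 57 chords over 39 bars → 57/39 = 19/13 chords per bar.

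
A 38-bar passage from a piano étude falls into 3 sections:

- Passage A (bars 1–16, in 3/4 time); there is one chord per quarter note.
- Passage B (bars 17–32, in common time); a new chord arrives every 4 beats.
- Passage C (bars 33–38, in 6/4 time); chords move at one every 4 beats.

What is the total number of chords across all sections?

A: 16·3 = 48 beats, 48/1 = 48 chords.
B: 16·4 = 64 beats, 64/4 = 16 chords.
C: 6·6 = 36 beats, 36/4 = 9 chords.
Total: 48 + 16 + 9 = 73.

73 chords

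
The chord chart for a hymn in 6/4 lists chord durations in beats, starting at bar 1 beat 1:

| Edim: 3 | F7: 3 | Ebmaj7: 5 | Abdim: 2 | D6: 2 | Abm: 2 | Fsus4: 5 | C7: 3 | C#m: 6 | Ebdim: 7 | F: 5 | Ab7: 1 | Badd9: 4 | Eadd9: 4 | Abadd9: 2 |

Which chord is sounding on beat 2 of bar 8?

Beat 2 of bar 8 is beat (8−1)×6 + 2 = 44 overall.
Running totals: Edim ends at 3, F7 ends at 6, Ebmaj7 ends at 11, Abdim ends at 13, D6 ends at 15, Abm ends at 17, Fsus4 ends at 22, C7 ends at 25, C#m ends at 31, Ebdim ends at 38, F ends at 43, Ab7 ends at 44.
Beat 44 falls within Ab7.

Ab7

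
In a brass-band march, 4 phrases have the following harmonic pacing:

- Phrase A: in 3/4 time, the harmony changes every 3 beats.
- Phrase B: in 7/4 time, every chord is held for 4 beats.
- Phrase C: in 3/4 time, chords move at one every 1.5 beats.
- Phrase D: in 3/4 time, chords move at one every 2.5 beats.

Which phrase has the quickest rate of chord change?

A: 3 beats/bar ÷ 3 beats/chord = 1 chord/bar.
B: 7 beats/bar ÷ 4 beats/chord = 1.75 chords/bar.
C: 3 beats/bar ÷ 1.5 beats/chord = 2 chords/bar.
D: 3 beats/bar ÷ 2.5 beats/chord = 1.2 chords/bar.
Fastest is C at 2 chords/bar.

Phrase C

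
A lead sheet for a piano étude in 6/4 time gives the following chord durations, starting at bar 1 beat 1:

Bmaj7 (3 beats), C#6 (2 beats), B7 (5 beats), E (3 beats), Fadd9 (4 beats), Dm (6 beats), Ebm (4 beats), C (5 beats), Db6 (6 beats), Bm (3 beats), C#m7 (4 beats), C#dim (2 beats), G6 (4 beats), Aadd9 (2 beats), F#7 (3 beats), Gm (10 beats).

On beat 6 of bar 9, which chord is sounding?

Beat 6 of bar 9 is beat (9−1)×6 + 6 = 54 overall.
Running totals: Bmaj7 ends at 3, C#6 ends at 5, B7 ends at 10, E ends at 13, Fadd9 ends at 17, Dm ends at 23, Ebm ends at 27, C ends at 32, Db6 ends at 38, Bm ends at 41, C#m7 ends at 45, C#dim ends at 47, G6 ends at 51, Aadd9 ends at 53, F#7 ends at 56.
Beat 54 falls within F#7.

F#7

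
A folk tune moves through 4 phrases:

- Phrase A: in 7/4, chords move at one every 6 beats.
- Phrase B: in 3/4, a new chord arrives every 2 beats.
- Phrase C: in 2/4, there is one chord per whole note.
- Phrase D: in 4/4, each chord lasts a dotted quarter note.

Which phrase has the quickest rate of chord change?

A: each chord is 6 beats in 7/4, so 7/6 per bar.
B: each chord is 2 beats in 3/4, so 1.5 per bar.
C: each chord is 4 beats in 2/4, so 0.5 per bar.
D: each chord is 1.5 beats in 4/4, so 8/3 per bar.
Fastest is D at 8/3 chords/bar.

Phrase D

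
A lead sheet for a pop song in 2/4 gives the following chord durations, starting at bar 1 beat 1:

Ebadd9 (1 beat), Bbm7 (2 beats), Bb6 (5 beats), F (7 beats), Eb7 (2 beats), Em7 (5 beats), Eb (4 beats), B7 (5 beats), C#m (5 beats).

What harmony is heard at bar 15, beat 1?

B7

Beat 1 of bar 15 is beat (15−1)×2 + 1 = 29 overall.
Running totals: Ebadd9 ends at 1, Bbm7 ends at 3, Bb6 ends at 8, F ends at 15, Eb7 ends at 17, Em7 ends at 22, Eb ends at 26, B7 ends at 31.
Beat 29 falls within B7.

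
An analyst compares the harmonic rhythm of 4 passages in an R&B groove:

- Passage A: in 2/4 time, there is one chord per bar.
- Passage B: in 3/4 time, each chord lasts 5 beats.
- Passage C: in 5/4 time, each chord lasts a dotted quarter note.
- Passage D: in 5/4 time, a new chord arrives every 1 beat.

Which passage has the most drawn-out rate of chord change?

A: each chord is 2 beats in 2/4, so 1 per bar.
B: each chord is 5 beats in 3/4, so 0.6 per bar.
C: each chord is 1.5 beats in 5/4, so 10/3 per bar.
D: each chord is 1 beat in 5/4, so 5 per bar.
Slowest is B at 0.6 chords/bar.

Passage B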